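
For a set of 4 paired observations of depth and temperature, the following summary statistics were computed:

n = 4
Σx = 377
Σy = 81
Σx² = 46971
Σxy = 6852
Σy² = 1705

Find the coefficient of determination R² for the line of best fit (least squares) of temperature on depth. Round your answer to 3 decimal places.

Sxx = Σx² − (Σx)²/n = 46971 − 35532.25 = 11438.75
Sxy = Σxy − (Σx)(Σy)/n = 6852 − 7634.25 = -782.25
Syy = Σy² − (Σy)²/n = 1705 − 1640.25 = 64.75
R² = Sxy²/(Sxx·Syy) = (-782.25)²/(11438.75·64.75) = 0.826176

0.826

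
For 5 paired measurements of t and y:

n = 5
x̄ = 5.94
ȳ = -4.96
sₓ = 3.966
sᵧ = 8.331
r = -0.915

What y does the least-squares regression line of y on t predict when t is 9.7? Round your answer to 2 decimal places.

-12.19

b = r · sᵧ/sₓ = -0.915 · 8.331/3.966 = -1.922054
a = ȳ − b·x̄ = -4.96 − (-1.922054)·5.94 = 6.456999
ŷ(9.7) = a + b·9.7 = 6.456999 + (-1.922054)·9.7 = -12.186922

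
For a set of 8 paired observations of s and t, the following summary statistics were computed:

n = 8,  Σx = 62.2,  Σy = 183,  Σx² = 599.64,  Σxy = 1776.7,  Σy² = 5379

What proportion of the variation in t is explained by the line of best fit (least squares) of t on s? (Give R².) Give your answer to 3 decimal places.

0.905

Sxx = Σx² − (Σx)²/n = 599.64 − 483.605 = 116.035
Sxy = Σxy − (Σx)(Σy)/n = 1776.7 − 1422.825 = 353.875
Syy = Σy² − (Σy)²/n = 5379 − 4186.125 = 1192.875
R² = Sxy²/(Sxx·Syy) = (353.875)²/(116.035·1192.875) = 0.904723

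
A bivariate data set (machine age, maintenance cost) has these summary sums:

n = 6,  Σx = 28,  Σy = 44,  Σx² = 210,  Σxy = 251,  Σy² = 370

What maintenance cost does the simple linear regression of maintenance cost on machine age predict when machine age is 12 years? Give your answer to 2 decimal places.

11.55

Sxx = Σx² − (Σx)²/n = 210 − 130.666667 = 79.333333
Sxy = Σxy − (Σx)(Σy)/n = 251 − 205.333333 = 45.666667
b = Sxy/Sxx = 45.666667/79.333333 = 0.575630
a = ȳ − b·x̄ = 7.333333 − 0.575630·4.666667 = 4.647059
ŷ(12) = a + b·12 = 4.647059 + 0.575630·12 = 11.554622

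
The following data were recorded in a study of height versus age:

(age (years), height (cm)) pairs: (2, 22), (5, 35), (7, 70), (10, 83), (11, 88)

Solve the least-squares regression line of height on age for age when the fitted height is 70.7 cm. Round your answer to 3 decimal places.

n = 5, Σx = 35, Σy = 298, Σxy = 2507, Σx² = 299
Sxx = Σx² − (Σx)²/n = 299 − 245 = 54
Sxy = Σxy − (Σx)(Σy)/n = 2507 − 2086 = 421
b = Sxy/Sxx = 421/54 = 7.796296
a = ȳ − b·x̄ = 59.6 − 7.796296·7 = 5.025926
Set a + b·x = 70.7: x = (70.7 − 5.025926) / 7.796296 = 8.423753

8.424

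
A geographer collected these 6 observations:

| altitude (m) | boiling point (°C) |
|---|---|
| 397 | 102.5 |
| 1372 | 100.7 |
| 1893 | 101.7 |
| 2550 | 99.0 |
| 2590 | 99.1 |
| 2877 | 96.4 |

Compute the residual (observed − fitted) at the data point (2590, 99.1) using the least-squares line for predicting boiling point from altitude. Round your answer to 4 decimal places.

n = 6, Σx = 11679, Σy = 599.4, Σxy = 1157832.8, Σx² = 27111171
Sxx = Σx² − (Σx)²/n = 27111171 − 22733173.5 = 4377997.5
Sxy = Σxy − (Σx)(Σy)/n = 1157832.8 − 1166732.1 = -8899.3
b = Sxy/Sxx = -8899.3/4377997.5 = -0.002033
a = ȳ − b·x̄ = 99.9 − (-0.002033)·1946.5 = 103.856715
ŷ(2590) = 103.856715 + (-0.002033)·2590 = 98.591936
residual = y − ŷ = 99.1 − 98.591936 = 0.508064

0.5081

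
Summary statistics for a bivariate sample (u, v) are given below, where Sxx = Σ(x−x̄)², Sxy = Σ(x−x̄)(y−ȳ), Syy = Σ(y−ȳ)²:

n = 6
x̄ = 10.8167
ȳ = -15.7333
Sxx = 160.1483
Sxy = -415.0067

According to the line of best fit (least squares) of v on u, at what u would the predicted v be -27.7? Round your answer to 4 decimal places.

15.4346

b = Sxy/Sxx = -415.0067/160.1483 = -2.591390
a = ȳ − b·x̄ = -15.7333 − (-2.591390)·10.8167 = 12.296988
Set a + b·x = -27.7: x = (-27.7 − 12.296988) / (-2.591390) = 15.434569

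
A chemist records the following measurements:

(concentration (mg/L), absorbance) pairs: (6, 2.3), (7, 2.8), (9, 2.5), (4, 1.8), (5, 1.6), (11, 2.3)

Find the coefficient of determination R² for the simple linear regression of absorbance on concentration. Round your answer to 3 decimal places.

0.324

n = 6, Σx = 42, Σy = 13.3, Σxy = 96.4, Σx² = 328, Σy² = 30.47
Sxx = Σx² − (Σx)²/n = 328 − 294 = 34
Sxy = Σxy − (Σx)(Σy)/n = 96.4 − 93.1 = 3.3
Syy = Σy² − (Σy)²/n = 30.47 − 29.481667 = 0.988333
R² = Sxy²/(Sxx·Syy) = (3.3)²/(34·0.988333) = 0.324075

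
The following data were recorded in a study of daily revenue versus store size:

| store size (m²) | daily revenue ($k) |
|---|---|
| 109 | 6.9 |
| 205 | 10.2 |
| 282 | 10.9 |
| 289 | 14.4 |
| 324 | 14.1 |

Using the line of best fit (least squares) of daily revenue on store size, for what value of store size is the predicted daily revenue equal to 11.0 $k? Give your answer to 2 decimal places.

232.79

n = 5, Σx = 1209, Σy = 56.5, Σxy = 14646.9, Σx² = 321927
Sxx = Σx² − (Σx)²/n = 321927 − 292336.2 = 29590.8
Sxy = Σxy − (Σx)(Σy)/n = 14646.9 − 13661.7 = 985.2
b = Sxy/Sxx = 985.2/29590.8 = 0.033294
a = ȳ − b·x̄ = 11.3 − 0.033294·241.8 = 3.249479
Set a + b·x = 11.0: x = (11.0 − 3.249479) / 0.033294 = 232.789403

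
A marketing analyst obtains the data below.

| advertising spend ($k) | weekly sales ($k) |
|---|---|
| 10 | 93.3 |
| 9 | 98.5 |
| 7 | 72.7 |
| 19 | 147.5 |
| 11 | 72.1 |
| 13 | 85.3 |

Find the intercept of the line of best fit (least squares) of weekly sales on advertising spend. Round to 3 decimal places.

n = 6, Σx = 69, Σy = 569.4, Σxy = 7032.9, Σx² = 881
Sxx = Σx² − (Σx)²/n = 881 − 793.5 = 87.5
Sxy = Σxy − (Σx)(Σy)/n = 7032.9 − 6548.1 = 484.8
b = Sxy/Sxx = 484.8/87.5 = 5.540571
a = ȳ − b·x̄ = 94.9 − 5.540571·11.5 = 31.183429

31.183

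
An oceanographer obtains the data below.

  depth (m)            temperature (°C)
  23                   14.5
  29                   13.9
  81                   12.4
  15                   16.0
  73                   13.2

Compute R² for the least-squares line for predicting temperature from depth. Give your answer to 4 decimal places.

0.8050

n = 5, Σx = 221, Σy = 70, Σxy = 2944.6, Σx² = 13485, Σy² = 987.46
Sxx = Σx² − (Σx)²/n = 13485 − 9768.2 = 3716.8
Sxy = Σxy − (Σx)(Σy)/n = 2944.6 − 3094 = -149.4
Syy = Σy² − (Σy)²/n = 987.46 − 980 = 7.46
R² = Sxy²/(Sxx·Syy) = (-149.4)²/(3716.8·7.46) = 0.804995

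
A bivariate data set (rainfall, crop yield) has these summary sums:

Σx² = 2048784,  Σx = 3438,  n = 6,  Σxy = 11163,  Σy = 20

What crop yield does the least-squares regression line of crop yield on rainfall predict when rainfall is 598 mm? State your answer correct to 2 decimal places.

3.24

Sxx = Σx² − (Σx)²/n = 2048784 − 1969974 = 78810
Sxy = Σxy − (Σx)(Σy)/n = 11163 − 11460 = -297
b = Sxy/Sxx = -297/78810 = -0.003769
a = ȳ − b·x̄ = 3.333333 − (-0.003769)·573 = 5.492717
ŷ(598) = a + b·598 = 5.492717 + (-0.003769)·598 = 3.239119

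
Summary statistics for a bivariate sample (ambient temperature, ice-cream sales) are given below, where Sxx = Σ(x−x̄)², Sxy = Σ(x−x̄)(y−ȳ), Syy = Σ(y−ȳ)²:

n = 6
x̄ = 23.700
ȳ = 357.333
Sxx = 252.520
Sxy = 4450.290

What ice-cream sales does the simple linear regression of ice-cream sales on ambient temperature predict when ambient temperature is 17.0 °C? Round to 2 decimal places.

239.26

b = Sxy/Sxx = 4450.29/252.52 = 17.623515
a = ȳ − b·x̄ = 357.333 − 17.623515·23.7 = -60.344305
ŷ(17.0) = a + b·17.0 = -60.344305 + 17.623515·17 = 239.255450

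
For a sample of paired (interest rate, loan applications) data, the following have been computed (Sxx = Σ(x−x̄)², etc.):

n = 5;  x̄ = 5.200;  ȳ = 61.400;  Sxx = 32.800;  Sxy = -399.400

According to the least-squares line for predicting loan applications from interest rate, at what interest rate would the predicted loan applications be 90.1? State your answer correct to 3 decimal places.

b = Sxy/Sxx = -399.4/32.8 = -12.176829
a = ȳ − b·x̄ = 61.4 − (-12.176829)·5.2 = 124.719512
Set a + b·x = 90.1: x = (90.1 − 124.719512) / (-12.176829) = 2.843065

2.843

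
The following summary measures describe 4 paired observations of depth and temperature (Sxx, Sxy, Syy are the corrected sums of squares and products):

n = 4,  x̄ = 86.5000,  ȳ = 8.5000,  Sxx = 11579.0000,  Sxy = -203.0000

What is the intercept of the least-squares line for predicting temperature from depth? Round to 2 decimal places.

b = Sxy/Sxx = -203/11579 = -0.017532
a = ȳ − b·x̄ = 8.5 − (-0.017532)·86.5 = 10.016495

10.02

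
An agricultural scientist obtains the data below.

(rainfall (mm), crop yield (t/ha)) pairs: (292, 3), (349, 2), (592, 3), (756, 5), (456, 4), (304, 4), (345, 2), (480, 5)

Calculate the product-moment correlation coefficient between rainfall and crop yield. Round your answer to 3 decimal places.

0.556

n = 8, Σx = 3574, Σy = 28, Σxy = 13260, Σx² = 1778842, Σy² = 108
Sxx = Σx² − (Σx)²/n = 1778842 − 1596684.5 = 182157.5
Sxy = Σxy − (Σx)(Σy)/n = 13260 − 12509 = 751
Syy = Σy² − (Σy)²/n = 108 − 98 = 10
r = Sxy/√(Sxx·Syy) = 751/√(1821575) = 751/1349.657364 = 0.556438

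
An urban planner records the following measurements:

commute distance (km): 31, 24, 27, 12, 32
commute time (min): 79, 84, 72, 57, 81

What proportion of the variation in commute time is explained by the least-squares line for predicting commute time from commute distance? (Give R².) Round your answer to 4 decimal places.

n = 5, Σx = 126, Σy = 373, Σxy = 9685, Σx² = 3434, Σy² = 28291
Sxx = Σx² − (Σx)²/n = 3434 − 3175.2 = 258.8
Sxy = Σxy − (Σx)(Σy)/n = 9685 − 9399.6 = 285.4
Syy = Σy² − (Σy)²/n = 28291 − 27825.8 = 465.2
R² = Sxy²/(Sxx·Syy) = (285.4)²/(258.8·465.2) = 0.676556

0.6766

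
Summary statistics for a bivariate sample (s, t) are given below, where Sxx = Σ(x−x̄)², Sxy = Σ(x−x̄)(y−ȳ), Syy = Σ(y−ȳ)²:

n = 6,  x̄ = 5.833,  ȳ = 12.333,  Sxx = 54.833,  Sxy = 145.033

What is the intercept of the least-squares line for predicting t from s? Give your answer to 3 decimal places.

b = Sxy/Sxx = 145.033/54.833 = 2.644995
a = ȳ − b·x̄ = 12.333 − 2.644995·5.833 = -3.095255

-3.095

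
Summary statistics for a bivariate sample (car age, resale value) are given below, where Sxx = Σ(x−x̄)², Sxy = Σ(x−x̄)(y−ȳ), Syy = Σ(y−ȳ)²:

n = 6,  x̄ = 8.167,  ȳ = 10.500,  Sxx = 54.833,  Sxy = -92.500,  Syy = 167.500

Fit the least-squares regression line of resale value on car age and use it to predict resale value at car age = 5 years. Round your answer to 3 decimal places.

15.843

b = Sxy/Sxx = -92.5/54.833 = -1.686940
a = ȳ − b·x̄ = 10.5 − (-1.686940)·8.167 = 24.277242
ŷ(5) = a + b·5 = 24.277242 + (-1.686940)·5 = 15.842540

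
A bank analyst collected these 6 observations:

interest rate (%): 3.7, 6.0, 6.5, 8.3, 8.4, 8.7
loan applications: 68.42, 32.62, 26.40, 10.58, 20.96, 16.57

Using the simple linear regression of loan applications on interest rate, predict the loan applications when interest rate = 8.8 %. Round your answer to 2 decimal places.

n = 6, Σx = 41.6, Σy = 175.55, Σxy = 1028.511, Σx² = 307.08
Sxx = Σx² − (Σx)²/n = 307.08 − 288.426667 = 18.653333
Sxy = Σxy − (Σx)(Σy)/n = 1028.511 − 1217.146667 = -188.635667
b = Sxy/Sxx = -188.635667/18.653333 = -10.112706
a = ȳ − b·x̄ = 29.258333 − (-10.112706)·6.933333 = 99.373091
ŷ(8.8) = a + b·8.8 = 99.373091 + (-10.112706)·8.8 = 10.381283

10.38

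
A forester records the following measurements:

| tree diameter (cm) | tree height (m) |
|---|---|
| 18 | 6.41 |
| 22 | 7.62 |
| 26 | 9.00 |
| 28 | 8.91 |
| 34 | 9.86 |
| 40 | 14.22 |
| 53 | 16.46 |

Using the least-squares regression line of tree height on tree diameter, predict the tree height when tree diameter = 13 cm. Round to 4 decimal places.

4.8282

n = 7, Σx = 221, Σy = 72.48, Σxy = 2542.92, Σx² = 7833
Sxx = Σx² − (Σx)²/n = 7833 − 6977.285714 = 855.714286
Sxy = Σxy − (Σx)(Σy)/n = 2542.92 − 2288.297143 = 254.622857
b = Sxy/Sxx = 254.622857/855.714286 = 0.297556
a = ȳ − b·x̄ = 10.354286 − 0.297556·31.571429 = 0.960020
ŷ(13) = a + b·13 = 0.960020 + 0.297556·13 = 4.828247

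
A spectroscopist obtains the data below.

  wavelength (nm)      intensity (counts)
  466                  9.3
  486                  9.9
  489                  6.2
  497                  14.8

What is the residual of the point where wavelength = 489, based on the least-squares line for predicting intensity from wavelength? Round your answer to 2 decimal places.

-4.33

n = 4, Σx = 1938, Σy = 40.2, Σxy = 19532.6, Σx² = 939482
Sxx = Σx² − (Σx)²/n = 939482 − 938961 = 521
Sxy = Σxy − (Σx)(Σy)/n = 19532.6 − 19476.9 = 55.7
b = Sxy/Sxx = 55.7/521 = 0.106910
a = ȳ − b·x̄ = 10.05 − 0.106910·484.5 = -41.747793
ŷ(489) = -41.747793 + 0.106910·489 = 10.531094
residual = y − ŷ = 6.2 − 10.531094 = -4.331094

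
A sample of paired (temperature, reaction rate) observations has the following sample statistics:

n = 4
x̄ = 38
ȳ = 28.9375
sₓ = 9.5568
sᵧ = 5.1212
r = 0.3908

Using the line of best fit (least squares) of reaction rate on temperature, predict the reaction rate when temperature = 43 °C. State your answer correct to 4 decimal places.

29.9846

b = r · sᵧ/sₓ = 0.3908 · 5.1212/9.5568 = 0.209418
a = ȳ − b·x̄ = 28.9375 − 0.209418·38 = 20.979620
ŷ(43) = a + b·43 = 20.979620 + 0.209418·43 = 29.984589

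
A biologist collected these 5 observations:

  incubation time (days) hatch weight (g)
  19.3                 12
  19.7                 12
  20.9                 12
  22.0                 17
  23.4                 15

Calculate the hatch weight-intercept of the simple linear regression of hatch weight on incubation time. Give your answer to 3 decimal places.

-8.181

n = 5, Σx = 105.3, Σy = 68, Σxy = 1443.8, Σx² = 2228.95
Sxx = Σx² − (Σx)²/n = 2228.95 − 2217.618 = 11.332
Sxy = Σxy − (Σx)(Σy)/n = 1443.8 − 1432.08 = 11.72
b = Sxy/Sxx = 11.72/11.332 = 1.034239
a = ȳ − b·x̄ = 13.6 − 1.034239·21.06 = -8.181080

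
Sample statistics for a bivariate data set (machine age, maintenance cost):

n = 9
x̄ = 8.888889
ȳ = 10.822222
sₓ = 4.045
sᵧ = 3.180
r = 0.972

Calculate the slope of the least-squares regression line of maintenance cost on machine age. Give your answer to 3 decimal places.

0.764

b = r · sᵧ/sₓ = 0.972 · 3.18/4.045 = 0.764143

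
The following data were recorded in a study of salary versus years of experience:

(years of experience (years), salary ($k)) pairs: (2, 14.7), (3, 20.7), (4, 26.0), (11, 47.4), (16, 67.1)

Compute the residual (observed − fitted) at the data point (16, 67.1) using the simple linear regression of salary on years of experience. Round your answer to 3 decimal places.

0.507

n = 5, Σx = 36, Σy = 175.9, Σxy = 1790.5, Σx² = 406
Sxx = Σx² − (Σx)²/n = 406 − 259.2 = 146.8
Sxy = Σxy − (Σx)(Σy)/n = 1790.5 − 1266.48 = 524.02
b = Sxy/Sxx = 524.02/146.8 = 3.569619
a = ȳ − b·x̄ = 35.18 − 3.569619·7.2 = 9.478747
ŷ(16) = 9.478747 + 3.569619·16 = 66.592643
residual = y − ŷ = 67.1 − 66.592643 = 0.507357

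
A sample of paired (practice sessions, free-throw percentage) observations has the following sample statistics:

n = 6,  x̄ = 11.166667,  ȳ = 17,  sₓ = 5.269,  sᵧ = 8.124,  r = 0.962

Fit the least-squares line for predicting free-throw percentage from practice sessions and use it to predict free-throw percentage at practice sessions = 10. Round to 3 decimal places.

b = r · sᵧ/sₓ = 0.962 · 8.124/5.269 = 1.483258
a = ȳ − b·x̄ = 17 − 1.483258·11.166667 = 0.436948
ŷ(10) = a + b·10 = 0.436948 + 1.483258·10 = 15.269531

15.270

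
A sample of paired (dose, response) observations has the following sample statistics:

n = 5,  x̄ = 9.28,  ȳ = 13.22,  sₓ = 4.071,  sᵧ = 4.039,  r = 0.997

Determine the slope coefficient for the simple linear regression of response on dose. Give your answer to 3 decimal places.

b = r · sᵧ/sₓ = 0.997 · 4.039/4.071 = 0.989163

0.989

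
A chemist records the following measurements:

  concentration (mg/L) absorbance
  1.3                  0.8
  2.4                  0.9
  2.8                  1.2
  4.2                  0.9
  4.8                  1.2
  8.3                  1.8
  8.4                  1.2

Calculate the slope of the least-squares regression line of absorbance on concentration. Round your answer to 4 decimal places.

0.0913

n = 7, Σx = 32.2, Σy = 8, Σxy = 41.12, Σx² = 195.42
Sxx = Σx² − (Σx)²/n = 195.42 − 148.12 = 47.3
Sxy = Σxy − (Σx)(Σy)/n = 41.12 − 36.8 = 4.32
b = Sxy/Sxx = 4.32/47.3 = 0.091332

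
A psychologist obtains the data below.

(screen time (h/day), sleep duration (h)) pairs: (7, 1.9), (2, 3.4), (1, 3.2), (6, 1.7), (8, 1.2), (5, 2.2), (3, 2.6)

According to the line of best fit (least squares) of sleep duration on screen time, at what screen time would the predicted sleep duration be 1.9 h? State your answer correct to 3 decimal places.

5.993

n = 7, Σx = 32, Σy = 16.2, Σxy = 61.9, Σx² = 188
Sxx = Σx² − (Σx)²/n = 188 − 146.285714 = 41.714286
Sxy = Σxy − (Σx)(Σy)/n = 61.9 − 74.057143 = -12.157143
b = Sxy/Sxx = -12.157143/41.714286 = -0.291438
a = ȳ − b·x̄ = 2.314286 − (-0.291438)·4.571429 = 3.646575
Set a + b·x = 1.9: x = (1.9 − 3.646575) / (-0.291438) = 5.992949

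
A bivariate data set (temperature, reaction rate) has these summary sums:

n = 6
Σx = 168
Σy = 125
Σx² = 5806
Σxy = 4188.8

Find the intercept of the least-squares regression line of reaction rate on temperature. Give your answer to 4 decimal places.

Sxx = Σx² − (Σx)²/n = 5806 − 4704 = 1102
Sxy = Σxy − (Σx)(Σy)/n = 4188.8 − 3500 = 688.8
b = Sxy/Sxx = 688.8/1102 = 0.625045
a = ȳ − b·x̄ = 20.833333 − 0.625045·28 = 3.332063

3.3321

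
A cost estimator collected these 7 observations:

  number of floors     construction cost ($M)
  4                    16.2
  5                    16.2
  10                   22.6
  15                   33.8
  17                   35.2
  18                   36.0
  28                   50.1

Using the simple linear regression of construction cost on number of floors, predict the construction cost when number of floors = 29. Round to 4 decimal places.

n = 7, Σx = 97, Σy = 210.1, Σxy = 3528, Σx² = 1763
Sxx = Σx² − (Σx)²/n = 1763 − 1344.142857 = 418.857143
Sxy = Σxy − (Σx)(Σy)/n = 3528 − 2911.385714 = 616.614286
b = Sxy/Sxx = 616.614286/418.857143 = 1.472135
a = ȳ − b·x̄ = 30.014286 − 1.472135·13.857143 = 9.614700
ŷ(29) = a + b·29 = 9.614700 + 1.472135·29 = 52.306617

52.3066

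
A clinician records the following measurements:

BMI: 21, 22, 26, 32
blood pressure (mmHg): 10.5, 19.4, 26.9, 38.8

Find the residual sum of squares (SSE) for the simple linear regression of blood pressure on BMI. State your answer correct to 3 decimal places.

23.926

n = 4, Σx = 101, Σy = 95.6, Σxy = 2588.3, Σx² = 2625, Σy² = 2715.66
Sxx = Σx² − (Σx)²/n = 2625 − 2550.25 = 74.75
Sxy = Σxy − (Σx)(Σy)/n = 2588.3 − 2413.9 = 174.4
Syy = Σy² − (Σy)²/n = 2715.66 − 2284.84 = 430.82
b = Sxy/Sxx = 174.4/74.75 = 2.333110
SSE = Syy − b·Sxy = 430.82 − 2.333110·174.4 = 23.925552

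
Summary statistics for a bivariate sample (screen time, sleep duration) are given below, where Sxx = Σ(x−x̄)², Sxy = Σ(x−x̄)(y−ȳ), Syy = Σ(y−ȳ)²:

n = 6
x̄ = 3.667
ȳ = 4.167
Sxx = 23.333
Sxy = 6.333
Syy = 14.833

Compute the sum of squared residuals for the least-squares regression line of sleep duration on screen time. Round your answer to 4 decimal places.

13.1141

b = Sxy/Sxx = 6.333/23.333 = 0.271418
SSE = Syy − b·Sxy = 14.833 − 0.271418·6.333 = 13.114109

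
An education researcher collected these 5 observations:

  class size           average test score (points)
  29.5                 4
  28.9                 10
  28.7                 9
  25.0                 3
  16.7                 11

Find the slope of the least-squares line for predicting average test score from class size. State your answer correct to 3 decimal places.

-0.253

n = 5, Σx = 128.8, Σy = 37, Σxy = 924, Σx² = 3433.04
Sxx = Σx² − (Σx)²/n = 3433.04 − 3317.888 = 115.152
Sxy = Σxy − (Σx)(Σy)/n = 924 − 953.12 = -29.12
b = Sxy/Sxx = -29.12/115.152 = -0.252883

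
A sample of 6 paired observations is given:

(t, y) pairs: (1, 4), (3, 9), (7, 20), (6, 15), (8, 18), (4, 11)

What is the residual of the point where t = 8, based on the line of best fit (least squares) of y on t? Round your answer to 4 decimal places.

n = 6, Σx = 29, Σy = 77, Σxy = 449, Σx² = 175
Sxx = Σx² − (Σx)²/n = 175 − 140.166667 = 34.833333
Sxy = Σxy − (Σx)(Σy)/n = 449 − 372.166667 = 76.833333
b = Sxy/Sxx = 76.833333/34.833333 = 2.205742
a = ȳ − b·x̄ = 12.833333 − 2.205742·4.833333 = 2.172249
ŷ(8) = 2.172249 + 2.205742·8 = 19.818182
residual = y − ŷ = 18 − 19.818182 = -1.818182

-1.8182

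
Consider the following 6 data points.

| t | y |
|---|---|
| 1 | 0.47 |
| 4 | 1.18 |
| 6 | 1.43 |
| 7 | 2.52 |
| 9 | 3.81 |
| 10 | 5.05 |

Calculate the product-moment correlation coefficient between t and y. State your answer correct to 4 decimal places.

0.9369

n = 6, Σx = 37, Σy = 14.46, Σxy = 116.2, Σx² = 283, Σy² = 50.0272
Sxx = Σx² − (Σx)²/n = 283 − 228.166667 = 54.833333
Sxy = Σxy − (Σx)(Σy)/n = 116.2 − 89.17 = 27.03
Syy = Σy² − (Σy)²/n = 50.0272 − 34.8486 = 15.1786
r = Sxy/√(Sxx·Syy) = 27.03/√(832.293233) = 27.03/28.849493 = 0.936932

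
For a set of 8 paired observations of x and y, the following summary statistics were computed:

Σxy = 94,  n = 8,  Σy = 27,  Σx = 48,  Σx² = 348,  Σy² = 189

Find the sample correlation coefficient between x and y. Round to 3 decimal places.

-0.887

Sxx = Σx² − (Σx)²/n = 348 − 288 = 60
Sxy = Σxy − (Σx)(Σy)/n = 94 − 162 = -68
Syy = Σy² − (Σy)²/n = 189 − 91.125 = 97.875
r = Sxy/√(Sxx·Syy) = -68/√(5872.5) = -68/76.632239 = -0.887355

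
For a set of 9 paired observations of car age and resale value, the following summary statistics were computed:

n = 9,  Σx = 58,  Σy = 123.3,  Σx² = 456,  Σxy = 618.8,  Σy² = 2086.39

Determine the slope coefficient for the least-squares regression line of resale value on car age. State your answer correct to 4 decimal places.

Sxx = Σx² − (Σx)²/n = 456 − 373.777778 = 82.222222
Sxy = Σxy − (Σx)(Σy)/n = 618.8 − 794.6 = -175.8
b = Sxy/Sxx = -175.8/82.222222 = -2.138108

-2.1381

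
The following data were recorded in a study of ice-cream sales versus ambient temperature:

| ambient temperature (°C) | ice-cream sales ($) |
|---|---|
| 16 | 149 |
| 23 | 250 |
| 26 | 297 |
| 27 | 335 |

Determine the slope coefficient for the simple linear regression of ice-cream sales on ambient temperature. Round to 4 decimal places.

n = 4, Σx = 92, Σy = 1031, Σxy = 24901, Σx² = 2190
Sxx = Σx² − (Σx)²/n = 2190 − 2116 = 74
Sxy = Σxy − (Σx)(Σy)/n = 24901 − 23713 = 1188
b = Sxy/Sxx = 1188/74 = 16.054054

16.0541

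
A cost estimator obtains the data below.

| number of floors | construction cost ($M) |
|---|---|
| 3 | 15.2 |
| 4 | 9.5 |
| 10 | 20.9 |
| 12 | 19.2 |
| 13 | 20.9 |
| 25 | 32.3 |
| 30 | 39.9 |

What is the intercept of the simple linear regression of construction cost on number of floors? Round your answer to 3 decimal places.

8.872

n = 7, Σx = 97, Σy = 157.9, Σxy = 2799.2, Σx² = 1963
Sxx = Σx² − (Σx)²/n = 1963 − 1344.142857 = 618.857143
Sxy = Σxy − (Σx)(Σy)/n = 2799.2 − 2188.042857 = 611.157143
b = Sxy/Sxx = 611.157143/618.857143 = 0.987558
a = ȳ − b·x̄ = 22.557143 − 0.987558·13.857143 = 8.872415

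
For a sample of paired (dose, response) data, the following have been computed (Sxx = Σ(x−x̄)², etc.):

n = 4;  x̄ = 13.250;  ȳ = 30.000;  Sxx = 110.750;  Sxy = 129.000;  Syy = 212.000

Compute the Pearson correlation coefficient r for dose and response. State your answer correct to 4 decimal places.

0.8419

r = Sxy/√(Sxx·Syy) = 129/√(23479) = 129/153.228587 = 0.841879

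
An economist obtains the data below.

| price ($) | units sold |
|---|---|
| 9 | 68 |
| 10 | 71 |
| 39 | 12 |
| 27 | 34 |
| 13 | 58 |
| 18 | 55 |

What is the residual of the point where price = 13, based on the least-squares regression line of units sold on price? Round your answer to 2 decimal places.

n = 6, Σx = 116, Σy = 298, Σxy = 4452, Σx² = 2924
Sxx = Σx² − (Σx)²/n = 2924 − 2242.666667 = 681.333333
Sxy = Σxy − (Σx)(Σy)/n = 4452 − 5761.333333 = -1309.333333
b = Sxy/Sxx = -1309.333333/681.333333 = -1.921722
a = ȳ − b·x̄ = 49.666667 − (-1.921722)·19.333333 = 86.819961
ŷ(13) = 86.819961 + (-1.921722)·13 = 61.837573
residual = y − ŷ = 58 − 61.837573 = -3.837573

-3.84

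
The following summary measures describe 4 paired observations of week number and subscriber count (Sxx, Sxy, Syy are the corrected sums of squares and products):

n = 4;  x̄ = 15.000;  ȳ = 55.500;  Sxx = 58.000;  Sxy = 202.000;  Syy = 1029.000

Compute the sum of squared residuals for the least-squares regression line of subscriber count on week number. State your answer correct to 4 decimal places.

325.4828

b = Sxy/Sxx = 202/58 = 3.482759
SSE = Syy − b·Sxy = 1029 − 3.482759·202 = 325.482759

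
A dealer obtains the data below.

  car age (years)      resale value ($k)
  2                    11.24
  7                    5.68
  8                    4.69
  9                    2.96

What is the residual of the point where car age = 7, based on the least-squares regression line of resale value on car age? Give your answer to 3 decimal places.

n = 4, Σx = 26, Σy = 24.57, Σxy = 126.4, Σx² = 198
Sxx = Σx² − (Σx)²/n = 198 − 169 = 29
Sxy = Σxy − (Σx)(Σy)/n = 126.4 − 159.705 = -33.305
b = Sxy/Sxx = -33.305/29 = -1.148448
a = ȳ − b·x̄ = 6.1425 − (-1.148448)·6.5 = 13.607414
ŷ(7) = 13.607414 + (-1.148448)·7 = 5.568276
residual = y − ŷ = 5.68 − 5.568276 = 0.111724

0.112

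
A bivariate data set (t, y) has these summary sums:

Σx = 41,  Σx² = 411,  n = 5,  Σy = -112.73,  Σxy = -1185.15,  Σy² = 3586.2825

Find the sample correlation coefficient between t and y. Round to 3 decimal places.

-0.933

Sxx = Σx² − (Σx)²/n = 411 − 336.2 = 74.8
Sxy = Σxy − (Σx)(Σy)/n = -1185.15 − (-924.386) = -260.764
Syy = Σy² − (Σy)²/n = 3586.2825 − 2541.61058 = 1044.67192
r = Sxy/√(Sxx·Syy) = -260.764/√(78141.459616) = -260.764/279.537939 = -0.932839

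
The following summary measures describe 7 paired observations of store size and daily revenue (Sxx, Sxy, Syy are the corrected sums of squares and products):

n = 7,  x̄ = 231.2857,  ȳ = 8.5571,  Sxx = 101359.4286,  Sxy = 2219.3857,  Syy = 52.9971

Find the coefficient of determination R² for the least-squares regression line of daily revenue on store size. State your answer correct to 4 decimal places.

0.9170

R² = Sxy²/(Sxx·Syy) = (2219.3857)²/(101359.4286·52.9971) = 0.916958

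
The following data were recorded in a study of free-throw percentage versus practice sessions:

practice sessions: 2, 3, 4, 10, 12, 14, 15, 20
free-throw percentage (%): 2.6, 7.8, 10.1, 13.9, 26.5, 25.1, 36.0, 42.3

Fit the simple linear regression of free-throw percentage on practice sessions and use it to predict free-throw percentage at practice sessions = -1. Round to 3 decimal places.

-2.675

n = 8, Σx = 80, Σy = 164.3, Σxy = 2263.4, Σx² = 1094
Sxx = Σx² − (Σx)²/n = 1094 − 800 = 294
Sxy = Σxy − (Σx)(Σy)/n = 2263.4 − 1643 = 620.4
b = Sxy/Sxx = 620.4/294 = 2.110204
a = ȳ − b·x̄ = 20.5375 − 2.110204·10 = -0.564541
ŷ(-1) = a + b·-1 = -0.564541 + 2.110204·(-1) = -2.674745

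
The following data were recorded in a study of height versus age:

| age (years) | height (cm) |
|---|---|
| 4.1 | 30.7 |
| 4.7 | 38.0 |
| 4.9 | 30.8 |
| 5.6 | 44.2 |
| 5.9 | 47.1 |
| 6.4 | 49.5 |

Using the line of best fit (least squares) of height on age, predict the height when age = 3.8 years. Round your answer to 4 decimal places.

n = 6, Σx = 31.6, Σy = 240.3, Σxy = 1297.6, Σx² = 170.04
Sxx = Σx² − (Σx)²/n = 170.04 − 166.426667 = 3.613333
Sxy = Σxy − (Σx)(Σy)/n = 1297.6 − 1265.58 = 32.02
b = Sxy/Sxx = 32.02/3.613333 = 8.861624
a = ȳ − b·x̄ = 40.05 − 8.861624·5.266667 = -6.621218
ŷ(3.8) = a + b·3.8 = -6.621218 + 8.861624·3.8 = 27.052952

27.0530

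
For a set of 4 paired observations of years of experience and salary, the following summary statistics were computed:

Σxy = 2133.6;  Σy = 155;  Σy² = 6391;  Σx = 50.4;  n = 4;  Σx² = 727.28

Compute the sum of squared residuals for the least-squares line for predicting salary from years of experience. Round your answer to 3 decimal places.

31.147

Sxx = Σx² − (Σx)²/n = 727.28 − 635.04 = 92.24
Sxy = Σxy − (Σx)(Σy)/n = 2133.6 − 1953 = 180.6
Syy = Σy² − (Σy)²/n = 6391 − 6006.25 = 384.75
b = Sxy/Sxx = 180.6/92.24 = 1.957936
SSE = Syy − b·Sxy = 384.75 − 1.957936·180.6 = 31.146791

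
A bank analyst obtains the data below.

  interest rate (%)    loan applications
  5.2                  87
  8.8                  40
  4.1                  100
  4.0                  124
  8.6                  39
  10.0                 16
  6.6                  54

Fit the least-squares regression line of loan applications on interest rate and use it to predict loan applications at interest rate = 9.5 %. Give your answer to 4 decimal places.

n = 7, Σx = 47.3, Σy = 460, Σxy = 2562.2, Σx² = 354.81
Sxx = Σx² − (Σx)²/n = 354.81 − 319.612857 = 35.197143
Sxy = Σxy − (Σx)(Σy)/n = 2562.2 − 3108.285714 = -546.085714
b = Sxy/Sxx = -546.085714/35.197143 = -15.515058
a = ȳ − b·x̄ = 65.714286 − (-15.515058)·6.757143 = 170.551749
ŷ(9.5) = a + b·9.5 = 170.551749 + (-15.515058)·9.5 = 23.158698

23.1587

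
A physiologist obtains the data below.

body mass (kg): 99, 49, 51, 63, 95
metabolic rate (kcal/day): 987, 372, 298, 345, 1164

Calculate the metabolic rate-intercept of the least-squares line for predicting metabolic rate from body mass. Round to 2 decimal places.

-524.25

n = 5, Σx = 357, Σy = 3166, Σxy = 263454, Σx² = 27797
Sxx = Σx² − (Σx)²/n = 27797 − 25489.8 = 2307.2
Sxy = Σxy − (Σx)(Σy)/n = 263454 − 226052.4 = 37401.6
b = Sxy/Sxx = 37401.6/2307.2 = 16.210818
a = ȳ − b·x̄ = 633.2 − 16.210818·71.4 = -524.252427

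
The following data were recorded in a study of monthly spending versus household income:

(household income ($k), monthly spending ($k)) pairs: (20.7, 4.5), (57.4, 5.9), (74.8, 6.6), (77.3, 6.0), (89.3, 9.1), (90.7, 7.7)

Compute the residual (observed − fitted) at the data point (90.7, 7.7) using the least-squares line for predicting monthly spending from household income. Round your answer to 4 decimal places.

-0.0939

n = 6, Σx = 410.2, Σy = 39.8, Σxy = 2900.31, Σx² = 31494.56
Sxx = Σx² − (Σx)²/n = 31494.56 − 28044.006667 = 3450.553333
Sxy = Σxy − (Σx)(Σy)/n = 2900.31 − 2720.993333 = 179.316667
b = Sxy/Sxx = 179.316667/3450.553333 = 0.051968
a = ȳ − b·x̄ = 6.633333 − 0.051968·68.366667 = 3.080488
ŷ(90.7) = 3.080488 + 0.051968·90.7 = 7.793941
residual = y − ŷ = 7.7 − 7.793941 = -0.093941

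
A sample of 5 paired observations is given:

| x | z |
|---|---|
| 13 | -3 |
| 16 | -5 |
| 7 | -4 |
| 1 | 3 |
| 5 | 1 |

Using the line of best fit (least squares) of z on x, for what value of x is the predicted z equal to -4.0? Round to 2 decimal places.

n = 5, Σx = 42, Σy = -8, Σxy = -139, Σx² = 500
Sxx = Σx² − (Σx)²/n = 500 − 352.8 = 147.2
Sxy = Σxy − (Σx)(Σy)/n = -139 − (-67.2) = -71.8
b = Sxy/Sxx = -71.8/147.2 = -0.487772
a = ȳ − b·x̄ = -1.6 − (-0.487772)·8.4 = 2.497283
Set a + b·x = -4.0: x = (-4.0 − 2.497283) / (-0.487772) = 13.320334

13.32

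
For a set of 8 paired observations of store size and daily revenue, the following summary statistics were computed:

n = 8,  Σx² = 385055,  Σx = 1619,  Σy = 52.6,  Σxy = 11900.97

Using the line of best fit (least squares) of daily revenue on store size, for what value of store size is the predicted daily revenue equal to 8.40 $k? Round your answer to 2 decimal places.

285.79

Sxx = Σx² − (Σx)²/n = 385055 − 327645.125 = 57409.875
Sxy = Σxy − (Σx)(Σy)/n = 11900.97 − 10644.925 = 1256.045
b = Sxy/Sxx = 1256.045/57409.875 = 0.021879
a = ȳ − b·x̄ = 6.575 − 0.021879·202.375 = 2.147328
Set a + b·x = 8.40: x = (8.40 − 2.147328) / 0.021879 = 285.790022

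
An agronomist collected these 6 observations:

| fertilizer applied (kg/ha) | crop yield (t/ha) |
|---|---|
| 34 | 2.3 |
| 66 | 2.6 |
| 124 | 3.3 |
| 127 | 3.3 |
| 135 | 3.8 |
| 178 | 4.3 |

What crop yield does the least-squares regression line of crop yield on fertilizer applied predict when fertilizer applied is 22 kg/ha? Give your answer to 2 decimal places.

2.03

n = 6, Σx = 664, Σy = 19.6, Σxy = 2356.5, Σx² = 86926
Sxx = Σx² − (Σx)²/n = 86926 − 73482.666667 = 13443.333333
Sxy = Σxy − (Σx)(Σy)/n = 2356.5 − 2169.066667 = 187.433333
b = Sxy/Sxx = 187.433333/13443.333333 = 0.013942
a = ȳ − b·x̄ = 3.266667 − 0.013942·110.666667 = 1.723699
ŷ(22) = a + b·22 = 1.723699 + 0.013942·22 = 2.030434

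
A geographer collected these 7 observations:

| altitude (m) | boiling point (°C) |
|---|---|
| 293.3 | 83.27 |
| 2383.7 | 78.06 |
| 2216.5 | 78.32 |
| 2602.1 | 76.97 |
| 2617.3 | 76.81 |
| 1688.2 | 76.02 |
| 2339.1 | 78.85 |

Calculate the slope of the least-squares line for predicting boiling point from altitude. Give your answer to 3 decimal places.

-0.002

n = 7, Σx = 14140.2, Σy = 548.3, Σxy = 1098184.442, Σx² = 32623514.58
Sxx = Σx² − (Σx)²/n = 32623514.58 − 28563608.005714 = 4059906.574286
Sxy = Σxy − (Σx)(Σy)/n = 1098184.442 − 1107581.665714 = -9397.223714
b = Sxy/Sxx = -9397.223714/4059906.574286 = -0.002315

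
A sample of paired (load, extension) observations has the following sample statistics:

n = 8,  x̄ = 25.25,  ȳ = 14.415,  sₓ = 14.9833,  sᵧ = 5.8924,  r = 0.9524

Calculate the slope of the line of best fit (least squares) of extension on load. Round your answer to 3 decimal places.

0.375

b = r · sᵧ/sₓ = 0.9524 · 5.8924/14.9833 = 0.374545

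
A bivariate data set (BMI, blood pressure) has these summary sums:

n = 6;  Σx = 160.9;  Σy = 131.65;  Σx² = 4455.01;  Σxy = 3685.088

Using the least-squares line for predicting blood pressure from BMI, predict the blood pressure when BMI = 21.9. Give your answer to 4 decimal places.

16.5177

Sxx = Σx² − (Σx)²/n = 4455.01 − 4314.801667 = 140.208333
Sxy = Σxy − (Σx)(Σy)/n = 3685.088 − 3530.414167 = 154.673833
b = Sxy/Sxx = 154.673833/140.208333 = 1.103171
a = ȳ − b·x̄ = 21.941667 − 1.103171·26.816667 = -7.641715
ŷ(21.9) = a + b·21.9 = -7.641715 + 1.103171·21.9 = 16.517740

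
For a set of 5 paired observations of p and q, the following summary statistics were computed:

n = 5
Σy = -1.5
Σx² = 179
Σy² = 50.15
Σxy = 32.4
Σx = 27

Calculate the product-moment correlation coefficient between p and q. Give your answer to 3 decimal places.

0.997

Sxx = Σx² − (Σx)²/n = 179 − 145.8 = 33.2
Sxy = Σxy − (Σx)(Σy)/n = 32.4 − (-8.1) = 40.5
Syy = Σy² − (Σy)²/n = 50.15 − 0.45 = 49.7
r = Sxy/√(Sxx·Syy) = 40.5/√(1650.04) = 40.5/40.620684 = 0.997029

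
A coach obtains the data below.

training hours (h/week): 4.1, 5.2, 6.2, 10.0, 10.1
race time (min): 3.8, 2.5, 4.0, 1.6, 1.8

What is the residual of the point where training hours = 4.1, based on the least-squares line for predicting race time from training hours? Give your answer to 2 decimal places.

0.08

n = 5, Σx = 35.6, Σy = 13.7, Σxy = 87.56, Σx² = 284.3
Sxx = Σx² − (Σx)²/n = 284.3 − 253.472 = 30.828
Sxy = Σxy − (Σx)(Σy)/n = 87.56 − 97.544 = -9.984
b = Sxy/Sxx = -9.984/30.828 = -0.323861
a = ȳ − b·x̄ = 2.74 − (-0.323861)·7.12 = 5.045893
ŷ(4.1) = 5.045893 + (-0.323861)·4.1 = 3.718062
residual = y − ŷ = 3.8 − 3.718062 = 0.081938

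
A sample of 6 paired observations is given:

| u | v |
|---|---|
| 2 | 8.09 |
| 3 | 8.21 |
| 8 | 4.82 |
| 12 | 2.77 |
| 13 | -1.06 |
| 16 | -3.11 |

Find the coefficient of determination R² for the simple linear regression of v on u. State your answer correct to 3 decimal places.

n = 6, Σx = 54, Σy = 19.72, Σxy = 49.07, Σx² = 646, Σy² = 174.5532
Sxx = Σx² − (Σx)²/n = 646 − 486 = 160
Sxy = Σxy − (Σx)(Σy)/n = 49.07 − 177.48 = -128.41
Syy = Σy² − (Σy)²/n = 174.5532 − 64.813067 = 109.740133
R² = Sxy²/(Sxx·Syy) = (-128.41)²/(160·109.740133) = 0.939101

0.939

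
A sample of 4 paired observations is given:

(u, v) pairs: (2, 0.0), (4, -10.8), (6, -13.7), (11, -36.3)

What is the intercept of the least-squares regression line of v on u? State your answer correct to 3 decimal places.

7.299

n = 4, Σx = 23, Σy = -60.8, Σxy = -524.7, Σx² = 177
Sxx = Σx² − (Σx)²/n = 177 − 132.25 = 44.75
Sxy = Σxy − (Σx)(Σy)/n = -524.7 − (-349.6) = -175.1
b = Sxy/Sxx = -175.1/44.75 = -3.912849
a = ȳ − b·x̄ = -15.2 − (-3.912849)·5.75 = 7.298883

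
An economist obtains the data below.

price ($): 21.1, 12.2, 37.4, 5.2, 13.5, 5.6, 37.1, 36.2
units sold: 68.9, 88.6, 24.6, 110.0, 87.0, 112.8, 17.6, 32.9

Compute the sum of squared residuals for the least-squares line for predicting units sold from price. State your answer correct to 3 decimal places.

107.671

n = 8, Σx = 168.3, Σy = 542.4, Σxy = 7676.87, Σx² = 4920.31, Σy² = 46987.34
Sxx = Σx² − (Σx)²/n = 4920.31 − 3540.61125 = 1379.69875
Sxy = Σxy − (Σx)(Σy)/n = 7676.87 − 11410.74 = -3733.87
Syy = Σy² − (Σy)²/n = 46987.34 − 36774.72 = 10212.62
b = Sxy/Sxx = -3733.87/1379.69875 = -2.706294
SSE = Syy − b·Sxy = 10212.62 − (-2.706294)·(-3733.87) = 107.671237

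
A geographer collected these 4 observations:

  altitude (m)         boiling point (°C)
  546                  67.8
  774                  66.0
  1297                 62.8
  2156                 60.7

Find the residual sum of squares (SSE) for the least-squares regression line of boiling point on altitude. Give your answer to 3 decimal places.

n = 4, Σx = 4773, Σy = 257.3, Σxy = 300423.6, Σx² = 7227737, Σy² = 16581.17
Sxx = Σx² − (Σx)²/n = 7227737 − 5695382.25 = 1532354.75
Sxy = Σxy − (Σx)(Σy)/n = 300423.6 − 307023.225 = -6599.625
Syy = Σy² − (Σy)²/n = 16581.17 − 16550.8225 = 30.3475
b = Sxy/Sxx = -6599.625/1532354.75 = -0.004307
SSE = Syy − b·Sxy = 30.3475 − (-0.004307)·(-6599.625) = 1.923892

1.924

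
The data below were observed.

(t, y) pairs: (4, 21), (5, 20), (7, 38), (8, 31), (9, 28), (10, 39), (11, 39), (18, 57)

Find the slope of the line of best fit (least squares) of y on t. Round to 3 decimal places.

2.561

n = 8, Σx = 72, Σy = 273, Σxy = 2795, Σx² = 780
Sxx = Σx² − (Σx)²/n = 780 − 648 = 132
Sxy = Σxy − (Σx)(Σy)/n = 2795 − 2457 = 338
b = Sxy/Sxx = 338/132 = 2.560606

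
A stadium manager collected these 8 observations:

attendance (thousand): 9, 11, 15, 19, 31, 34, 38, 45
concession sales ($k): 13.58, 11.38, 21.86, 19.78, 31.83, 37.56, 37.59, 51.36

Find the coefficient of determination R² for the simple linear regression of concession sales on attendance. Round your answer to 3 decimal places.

0.957

n = 8, Σx = 202, Σy = 224.94, Σxy = 6954.51, Σx² = 6374, Σy² = 7657.789
Sxx = Σx² − (Σx)²/n = 6374 − 5100.5 = 1273.5
Sxy = Σxy − (Σx)(Σy)/n = 6954.51 − 5679.735 = 1274.775
Syy = Σy² − (Σy)²/n = 7657.789 − 6324.75045 = 1333.03855
R² = Sxy²/(Sxx·Syy) = (1274.775)²/(1273.5·1333.03855) = 0.957250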